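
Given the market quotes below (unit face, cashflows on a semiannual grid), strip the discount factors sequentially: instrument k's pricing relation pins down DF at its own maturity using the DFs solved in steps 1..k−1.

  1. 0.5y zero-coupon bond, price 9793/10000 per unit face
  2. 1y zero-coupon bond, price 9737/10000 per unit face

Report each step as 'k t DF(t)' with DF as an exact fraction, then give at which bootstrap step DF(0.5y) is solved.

1 1/2 9793/10000
2 1 9737/10000
DF(0.5y) is solved at step 1

step 1 [0.5y] zero: DF = P = 9793/10000 ≈ 0.979300
step 2 [1y] zero: DF = P = 9737/10000 ≈ 0.973700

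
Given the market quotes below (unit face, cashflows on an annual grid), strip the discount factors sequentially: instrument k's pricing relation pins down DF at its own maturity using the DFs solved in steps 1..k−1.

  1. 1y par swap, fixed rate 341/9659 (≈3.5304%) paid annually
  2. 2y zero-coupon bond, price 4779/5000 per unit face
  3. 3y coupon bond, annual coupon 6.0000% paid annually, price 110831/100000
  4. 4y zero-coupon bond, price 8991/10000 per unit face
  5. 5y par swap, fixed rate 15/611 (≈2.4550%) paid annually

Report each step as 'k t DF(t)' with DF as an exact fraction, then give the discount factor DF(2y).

1 1 9659/10000
2 2 4779/5000
3 3 1171/1250
4 4 8991/10000
5 5 443/500
DF(2y) = 4779/5000 ≈ 0.955800

step 1 [1y] swap r/1=341/9659: DF=(1 − 341/9659·(0))/(1+341/9659) = 9659/10000 ≈ 0.965900
step 2 [2y] zero: DF = P = 4779/5000 ≈ 0.955800
step 3 [3y] bond c/1=3/50: DF=(110831/100000 − 3/50·(0.965900+0.955800))/(1+3/50) = 1171/1250 ≈ 0.936800
step 4 [4y] zero: DF = P = 8991/10000 ≈ 0.899100
step 5 [5y] swap r/1=15/611: DF=(1 − 15/611·(0.965900+0.955800+0.936800+0.899100))/(1+15/611) = 443/500 ≈ 0.886000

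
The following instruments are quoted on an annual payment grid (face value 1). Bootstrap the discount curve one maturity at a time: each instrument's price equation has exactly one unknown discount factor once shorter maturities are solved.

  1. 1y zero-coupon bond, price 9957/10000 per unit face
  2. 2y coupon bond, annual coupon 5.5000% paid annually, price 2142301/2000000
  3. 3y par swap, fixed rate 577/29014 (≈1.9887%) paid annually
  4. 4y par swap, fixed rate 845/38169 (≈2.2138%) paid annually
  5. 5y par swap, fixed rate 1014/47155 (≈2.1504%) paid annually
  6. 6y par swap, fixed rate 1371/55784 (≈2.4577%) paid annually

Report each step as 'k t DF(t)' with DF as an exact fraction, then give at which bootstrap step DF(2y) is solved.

1 1 9957/10000
2 2 4817/5000
3 3 9423/10000
4 4 1831/2000
5 5 4493/5000
6 6 8629/10000
DF(2y) is solved at step 2

step 1 [1y] zero: DF = P = 9957/10000 ≈ 0.995700
step 2 [2y] bond c/1=11/200: DF=(2142301/2000000 − 11/200·(0.995700))/(1+11/200) = 4817/5000 ≈ 0.963400
step 3 [3y] swap r/1=577/29014: DF=(1 − 577/29014·(0.995700+0.963400))/(1+577/29014) = 9423/10000 ≈ 0.942300
step 4 [4y] swap r/1=845/38169: DF=(1 − 845/38169·(0.995700+0.963400+0.942300))/(1+845/38169) = 1831/2000 ≈ 0.915500
step 5 [5y] swap r/1=1014/47155: DF=(1 − 1014/47155·(0.995700+0.963400+0.942300+0.915500))/(1+1014/47155) = 4493/5000 ≈ 0.898600
step 6 [6y] swap r/1=1371/55784: DF=(1 − 1371/55784·(0.995700+0.963400+0.942300+0.915500+0.898600))/(1+1371/55784) = 8629/10000 ≈ 0.862900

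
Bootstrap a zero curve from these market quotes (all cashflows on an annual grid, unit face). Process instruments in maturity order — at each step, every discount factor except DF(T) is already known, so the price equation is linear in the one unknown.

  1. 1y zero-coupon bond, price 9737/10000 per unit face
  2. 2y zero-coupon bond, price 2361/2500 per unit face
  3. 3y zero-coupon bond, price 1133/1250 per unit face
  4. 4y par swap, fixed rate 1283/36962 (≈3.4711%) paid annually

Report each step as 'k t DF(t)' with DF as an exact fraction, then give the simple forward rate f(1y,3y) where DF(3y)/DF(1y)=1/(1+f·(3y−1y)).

1 1 9737/10000
2 2 2361/2500
3 3 1133/1250
4 4 8717/10000
f(1y,3y) = ((9737/10000)/(1133/1250) − 1)/(2) = 673/18128 ≈ 3.7125%

step 1 [1y] zero: DF = P = 9737/10000 ≈ 0.973700
step 2 [2y] zero: DF = P = 2361/2500 ≈ 0.944400
step 3 [3y] zero: DF = P = 1133/1250 ≈ 0.906400
step 4 [4y] swap r/1=1283/36962: DF=(1 − 1283/36962·(0.973700+0.944400+0.906400))/(1+1283/36962) = 8717/10000 ≈ 0.871700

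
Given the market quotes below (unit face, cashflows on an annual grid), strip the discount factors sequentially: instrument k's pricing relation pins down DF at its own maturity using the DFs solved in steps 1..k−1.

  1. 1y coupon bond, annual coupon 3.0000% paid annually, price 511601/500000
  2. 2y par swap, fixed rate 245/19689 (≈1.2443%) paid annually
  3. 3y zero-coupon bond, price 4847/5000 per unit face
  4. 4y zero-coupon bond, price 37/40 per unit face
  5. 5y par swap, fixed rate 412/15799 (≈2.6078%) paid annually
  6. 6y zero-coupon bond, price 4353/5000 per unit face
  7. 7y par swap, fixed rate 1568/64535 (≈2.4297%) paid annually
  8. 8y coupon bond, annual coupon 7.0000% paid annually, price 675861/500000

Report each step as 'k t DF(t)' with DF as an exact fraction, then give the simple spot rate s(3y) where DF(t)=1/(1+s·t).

step 1 [1y] bond c/1=3/100: DF=(511601/500000 − 3/100·(0))/(1+3/100) = 4967/5000 ≈ 0.993400
step 2 [2y] swap r/1=245/19689: DF=(1 − 245/19689·(0.993400))/(1+245/19689) = 1951/2000 ≈ 0.975500
step 3 [3y] zero: DF = P = 4847/5000 ≈ 0.969400
step 4 [4y] zero: DF = P = 37/40 ≈ 0.925000
step 5 [5y] swap r/1=412/15799: DF=(1 − 412/15799·(0.993400+0.975500+0.969400+0.925000))/(1+412/15799) = 2191/2500 ≈ 0.876400
step 6 [6y] zero: DF = P = 4353/5000 ≈ 0.870600
step 7 [7y] swap r/1=1568/64535: DF=(1 − 1568/64535·(0.993400+0.975500+0.969400+0.925000+0.876400+0.870600))/(1+1568/64535) = 527/625 ≈ 0.843200
step 8 [8y] bond c/1=7/100: DF=(675861/500000 − 7/100·(0.993400+0.975500+0.969400+0.925000+0.876400+0.870600+0.843200))/(1+7/100) = 8411/10000 ≈ 0.841100

1 1 4967/5000
2 2 1951/2000
3 3 4847/5000
4 4 37/40
5 5 2191/2500
6 6 4353/5000
7 7 527/625
8 8 8411/10000
s(3y) = (1/(4847/5000) − 1)/(3) = 51/4847 ≈ 1.0522%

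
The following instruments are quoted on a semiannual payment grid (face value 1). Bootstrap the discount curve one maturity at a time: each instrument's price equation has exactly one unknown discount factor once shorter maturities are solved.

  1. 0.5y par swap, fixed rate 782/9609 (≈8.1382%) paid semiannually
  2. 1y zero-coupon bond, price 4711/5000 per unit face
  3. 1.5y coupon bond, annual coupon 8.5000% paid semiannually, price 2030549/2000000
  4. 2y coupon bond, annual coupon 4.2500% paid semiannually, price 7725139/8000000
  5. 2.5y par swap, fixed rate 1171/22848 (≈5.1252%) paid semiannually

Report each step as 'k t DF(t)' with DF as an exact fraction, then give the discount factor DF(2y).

1 1/2 9609/10000
2 1 4711/5000
3 3/2 8963/10000
4 2 8873/10000
5 5/2 8829/10000
DF(2y) = 8873/10000 ≈ 0.887300

step 1 [0.5y] swap r/2=391/9609: DF=(1 − 391/9609·(0))/(1+391/9609) = 9609/10000 ≈ 0.960900
step 2 [1y] zero: DF = P = 4711/5000 ≈ 0.942200
step 3 [1.5y] bond c/2=17/400: DF=(2030549/2000000 − 17/400·(0.960900+0.942200))/(1+17/400) = 8963/10000 ≈ 0.896300
step 4 [2y] bond c/2=17/800: DF=(7725139/8000000 − 17/800·(0.960900+0.942200+0.896300))/(1+17/800) = 8873/10000 ≈ 0.887300
step 5 [2.5y] swap r/2=1171/45696: DF=(1 − 1171/45696·(0.960900+0.942200+0.896300+0.887300))/(1+1171/45696) = 8829/10000 ≈ 0.882900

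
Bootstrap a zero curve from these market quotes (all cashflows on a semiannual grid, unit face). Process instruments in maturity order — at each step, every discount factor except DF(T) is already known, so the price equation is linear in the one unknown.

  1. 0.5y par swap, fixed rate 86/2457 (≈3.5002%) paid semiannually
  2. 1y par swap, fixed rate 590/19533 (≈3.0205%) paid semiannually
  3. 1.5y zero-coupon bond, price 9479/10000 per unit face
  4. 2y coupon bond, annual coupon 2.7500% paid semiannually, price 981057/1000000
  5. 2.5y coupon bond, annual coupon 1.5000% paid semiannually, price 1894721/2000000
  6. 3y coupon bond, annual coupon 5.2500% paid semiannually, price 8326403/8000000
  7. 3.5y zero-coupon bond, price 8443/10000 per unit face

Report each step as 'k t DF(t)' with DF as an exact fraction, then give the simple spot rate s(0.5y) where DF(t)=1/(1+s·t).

1 1/2 2457/2500
2 1 1941/2000
3 3/2 9479/10000
4 2 2321/2500
5 5/2 4559/5000
6 3 8929/10000
7 7/2 8443/10000
s(0.5y) = (1/(2457/2500) − 1)/(1/2) = 86/2457 ≈ 3.5002%

step 1 [0.5y] swap r/2=43/2457: DF=(1 − 43/2457·(0))/(1+43/2457) = 2457/2500 ≈ 0.982800
step 2 [1y] swap r/2=295/19533: DF=(1 − 295/19533·(0.982800))/(1+295/19533) = 1941/2000 ≈ 0.970500
step 3 [1.5y] zero: DF = P = 9479/10000 ≈ 0.947900
step 4 [2y] bond c/2=11/800: DF=(981057/1000000 − 11/800·(0.982800+0.970500+0.947900))/(1+11/800) = 2321/2500 ≈ 0.928400
step 5 [2.5y] bond c/2=3/400: DF=(1894721/2000000 − 3/400·(0.982800+0.970500+0.947900+0.928400))/(1+3/400) = 4559/5000 ≈ 0.911800
step 6 [3y] bond c/2=21/800: DF=(8326403/8000000 − 21/800·(0.982800+0.970500+0.947900+0.928400+0.911800))/(1+21/800) = 8929/10000 ≈ 0.892900
step 7 [3.5y] zero: DF = P = 8443/10000 ≈ 0.844300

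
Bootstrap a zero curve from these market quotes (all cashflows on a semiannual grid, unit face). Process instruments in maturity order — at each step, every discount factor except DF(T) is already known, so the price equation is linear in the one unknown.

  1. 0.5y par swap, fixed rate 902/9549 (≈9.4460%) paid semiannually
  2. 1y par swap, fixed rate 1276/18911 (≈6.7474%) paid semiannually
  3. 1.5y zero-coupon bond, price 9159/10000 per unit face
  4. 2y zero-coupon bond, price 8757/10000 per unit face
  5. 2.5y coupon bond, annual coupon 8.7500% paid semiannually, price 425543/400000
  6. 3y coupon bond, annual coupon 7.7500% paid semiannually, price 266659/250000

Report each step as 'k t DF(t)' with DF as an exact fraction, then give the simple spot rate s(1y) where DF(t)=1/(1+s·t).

1 1/2 9549/10000
2 1 4681/5000
3 3/2 9159/10000
4 2 8757/10000
5 5/2 8649/10000
6 3 2143/2500
s(1y) = (1/(4681/5000) − 1)/(1) = 319/4681 ≈ 6.8148%

step 1 [0.5y] swap r/2=451/9549: DF=(1 − 451/9549·(0))/(1+451/9549) = 9549/10000 ≈ 0.954900
step 2 [1y] swap r/2=638/18911: DF=(1 − 638/18911·(0.954900))/(1+638/18911) = 4681/5000 ≈ 0.936200
step 3 [1.5y] zero: DF = P = 9159/10000 ≈ 0.915900
step 4 [2y] zero: DF = P = 8757/10000 ≈ 0.875700
step 5 [2.5y] bond c/2=7/160: DF=(425543/400000 − 7/160·(0.954900+0.936200+0.915900+0.875700))/(1+7/160) = 8649/10000 ≈ 0.864900
step 6 [3y] bond c/2=31/800: DF=(266659/250000 − 31/800·(0.954900+0.936200+0.915900+0.875700+0.864900))/(1+31/800) = 2143/2500 ≈ 0.857200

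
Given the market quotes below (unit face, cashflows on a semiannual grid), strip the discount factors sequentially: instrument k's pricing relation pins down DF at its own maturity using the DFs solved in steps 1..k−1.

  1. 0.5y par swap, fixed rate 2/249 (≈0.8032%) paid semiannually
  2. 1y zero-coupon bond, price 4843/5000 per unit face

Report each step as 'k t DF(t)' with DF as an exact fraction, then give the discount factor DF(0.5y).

1 1/2 249/250
2 1 4843/5000
DF(0.5y) = 249/250 ≈ 0.996000

step 1 [0.5y] swap r/2=1/249: DF=(1 − 1/249·(0))/(1+1/249) = 249/250 ≈ 0.996000
step 2 [1y] zero: DF = P = 4843/5000 ≈ 0.968600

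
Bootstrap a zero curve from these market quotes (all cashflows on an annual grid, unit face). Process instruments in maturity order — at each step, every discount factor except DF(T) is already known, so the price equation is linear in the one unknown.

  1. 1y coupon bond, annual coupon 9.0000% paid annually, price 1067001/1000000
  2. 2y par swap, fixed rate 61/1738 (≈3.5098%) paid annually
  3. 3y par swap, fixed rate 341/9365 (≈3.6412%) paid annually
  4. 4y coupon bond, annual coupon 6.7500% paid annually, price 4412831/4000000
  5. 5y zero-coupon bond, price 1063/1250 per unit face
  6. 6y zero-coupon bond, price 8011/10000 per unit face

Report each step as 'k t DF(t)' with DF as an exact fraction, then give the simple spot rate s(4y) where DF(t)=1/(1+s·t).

1 1 9789/10000
2 2 9329/10000
3 3 8977/10000
4 4 4279/5000
5 5 1063/1250
6 6 8011/10000
s(4y) = (1/(4279/5000) − 1)/(4) = 721/17116 ≈ 4.2124%

step 1 [1y] bond c/1=9/100: DF=(1067001/1000000 − 9/100·(0))/(1+9/100) = 9789/10000 ≈ 0.978900
step 2 [2y] swap r/1=61/1738: DF=(1 − 61/1738·(0.978900))/(1+61/1738) = 9329/10000 ≈ 0.932900
step 3 [3y] swap r/1=341/9365: DF=(1 − 341/9365·(0.978900+0.932900))/(1+341/9365) = 8977/10000 ≈ 0.897700
step 4 [4y] bond c/1=27/400: DF=(4412831/4000000 − 27/400·(0.978900+0.932900+0.897700))/(1+27/400) = 4279/5000 ≈ 0.855800
step 5 [5y] zero: DF = P = 1063/1250 ≈ 0.850400
step 6 [6y] zero: DF = P = 8011/10000 ≈ 0.801100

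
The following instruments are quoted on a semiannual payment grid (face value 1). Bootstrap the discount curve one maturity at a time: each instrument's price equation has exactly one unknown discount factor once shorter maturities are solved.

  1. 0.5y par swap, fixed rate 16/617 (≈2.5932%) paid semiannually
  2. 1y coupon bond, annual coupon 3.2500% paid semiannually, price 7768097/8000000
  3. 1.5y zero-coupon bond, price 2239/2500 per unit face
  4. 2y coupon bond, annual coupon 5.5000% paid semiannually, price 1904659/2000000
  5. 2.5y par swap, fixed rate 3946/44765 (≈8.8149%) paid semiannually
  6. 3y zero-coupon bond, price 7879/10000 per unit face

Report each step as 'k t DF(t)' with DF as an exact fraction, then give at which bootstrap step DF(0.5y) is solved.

step 1 [0.5y] swap r/2=8/617: DF=(1 − 8/617·(0))/(1+8/617) = 617/625 ≈ 0.987200
step 2 [1y] bond c/2=13/800: DF=(7768097/8000000 − 13/800·(0.987200))/(1+13/800) = 9397/10000 ≈ 0.939700
step 3 [1.5y] zero: DF = P = 2239/2500 ≈ 0.895600
step 4 [2y] bond c/2=11/400: DF=(1904659/2000000 − 11/400·(0.987200+0.939700+0.895600))/(1+11/400) = 8513/10000 ≈ 0.851300
step 5 [2.5y] swap r/2=1973/44765: DF=(1 − 1973/44765·(0.987200+0.939700+0.895600+0.851300))/(1+1973/44765) = 8027/10000 ≈ 0.802700
step 6 [3y] zero: DF = P = 7879/10000 ≈ 0.787900

1 1/2 617/625
2 1 9397/10000
3 3/2 2239/2500
4 2 8513/10000
5 5/2 8027/10000
6 3 7879/10000
DF(0.5y) is solved at step 1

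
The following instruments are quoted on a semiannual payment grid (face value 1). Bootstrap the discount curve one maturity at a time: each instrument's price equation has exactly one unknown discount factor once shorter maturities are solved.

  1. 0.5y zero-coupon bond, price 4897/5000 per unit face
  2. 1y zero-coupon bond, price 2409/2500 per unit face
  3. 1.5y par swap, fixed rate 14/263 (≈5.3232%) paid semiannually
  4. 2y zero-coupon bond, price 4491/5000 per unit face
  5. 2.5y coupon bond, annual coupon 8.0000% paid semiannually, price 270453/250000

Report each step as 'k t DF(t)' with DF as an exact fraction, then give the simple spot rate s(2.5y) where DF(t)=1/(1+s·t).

step 1 [0.5y] zero: DF = P = 4897/5000 ≈ 0.979400
step 2 [1y] zero: DF = P = 2409/2500 ≈ 0.963600
step 3 [1.5y] swap r/2=7/263: DF=(1 − 7/263·(0.979400+0.963600))/(1+7/263) = 9237/10000 ≈ 0.923700
step 4 [2y] zero: DF = P = 4491/5000 ≈ 0.898200
step 5 [2.5y] bond c/2=1/25: DF=(270453/250000 − 1/25·(0.979400+0.963600+0.923700+0.898200))/(1+1/25) = 4477/5000 ≈ 0.895400

1 1/2 4897/5000
2 1 2409/2500
3 3/2 9237/10000
4 2 4491/5000
5 5/2 4477/5000
s(2.5y) = (1/(4477/5000) − 1)/(5/2) = 1046/22385 ≈ 4.6728%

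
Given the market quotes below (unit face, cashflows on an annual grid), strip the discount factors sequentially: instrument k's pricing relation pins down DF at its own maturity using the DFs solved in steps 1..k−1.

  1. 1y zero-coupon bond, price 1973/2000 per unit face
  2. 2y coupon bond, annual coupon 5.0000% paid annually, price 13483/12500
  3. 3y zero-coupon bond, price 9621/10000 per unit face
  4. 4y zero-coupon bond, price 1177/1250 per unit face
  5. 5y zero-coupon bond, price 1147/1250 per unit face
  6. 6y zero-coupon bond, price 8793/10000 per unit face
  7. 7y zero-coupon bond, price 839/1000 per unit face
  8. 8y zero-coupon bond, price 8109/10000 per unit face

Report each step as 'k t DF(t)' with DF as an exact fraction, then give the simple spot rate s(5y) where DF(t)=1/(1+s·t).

1 1 1973/2000
2 2 9803/10000
3 3 9621/10000
4 4 1177/1250
5 5 1147/1250
6 6 8793/10000
7 7 839/1000
8 8 8109/10000
s(5y) = (1/(1147/1250) − 1)/(5) = 103/5735 ≈ 1.7960%

step 1 [1y] zero: DF = P = 1973/2000 ≈ 0.986500
step 2 [2y] bond c/1=1/20: DF=(13483/12500 − 1/20·(0.986500))/(1+1/20) = 9803/10000 ≈ 0.980300
step 3 [3y] zero: DF = P = 9621/10000 ≈ 0.962100
step 4 [4y] zero: DF = P = 1177/1250 ≈ 0.941600
step 5 [5y] zero: DF = P = 1147/1250 ≈ 0.917600
step 6 [6y] zero: DF = P = 8793/10000 ≈ 0.879300
step 7 [7y] zero: DF = P = 839/1000 ≈ 0.839000
step 8 [8y] zero: DF = P = 8109/10000 ≈ 0.810900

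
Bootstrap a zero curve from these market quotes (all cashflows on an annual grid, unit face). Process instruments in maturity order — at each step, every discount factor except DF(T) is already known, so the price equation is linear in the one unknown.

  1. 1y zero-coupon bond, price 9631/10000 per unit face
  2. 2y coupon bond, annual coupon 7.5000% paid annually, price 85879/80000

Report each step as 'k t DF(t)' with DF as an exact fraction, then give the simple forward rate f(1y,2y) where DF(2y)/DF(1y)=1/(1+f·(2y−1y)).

step 1 [1y] zero: DF = P = 9631/10000 ≈ 0.963100
step 2 [2y] bond c/1=3/40: DF=(85879/80000 − 3/40·(0.963100))/(1+3/40) = 4657/5000 ≈ 0.931400

1 1 9631/10000
2 2 4657/5000
f(1y,2y) = ((9631/10000)/(4657/5000) − 1)/(1) = 317/9314 ≈ 3.4035%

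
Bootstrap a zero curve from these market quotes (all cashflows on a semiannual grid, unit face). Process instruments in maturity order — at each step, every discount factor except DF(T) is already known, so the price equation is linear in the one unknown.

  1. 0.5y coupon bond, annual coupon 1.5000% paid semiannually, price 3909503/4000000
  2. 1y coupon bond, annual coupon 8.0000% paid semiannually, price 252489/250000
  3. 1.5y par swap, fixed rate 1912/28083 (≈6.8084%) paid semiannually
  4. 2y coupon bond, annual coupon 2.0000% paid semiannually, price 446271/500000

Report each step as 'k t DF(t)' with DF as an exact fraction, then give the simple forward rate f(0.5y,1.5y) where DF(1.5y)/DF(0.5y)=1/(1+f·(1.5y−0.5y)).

1 1/2 9701/10000
2 1 4669/5000
3 3/2 2261/2500
4 2 8559/10000
f(0.5y,1.5y) = ((9701/10000)/(2261/2500) − 1)/(1) = 657/9044 ≈ 7.2645%

step 1 [0.5y] bond c/2=3/400: DF=(3909503/4000000 − 3/400·(0))/(1+3/400) = 9701/10000 ≈ 0.970100
step 2 [1y] bond c/2=1/25: DF=(252489/250000 − 1/25·(0.970100))/(1+1/25) = 4669/5000 ≈ 0.933800
step 3 [1.5y] swap r/2=956/28083: DF=(1 − 956/28083·(0.970100+0.933800))/(1+956/28083) = 2261/2500 ≈ 0.904400
step 4 [2y] bond c/2=1/100: DF=(446271/500000 − 1/100·(0.970100+0.933800+0.904400))/(1+1/100) = 8559/10000 ≈ 0.855900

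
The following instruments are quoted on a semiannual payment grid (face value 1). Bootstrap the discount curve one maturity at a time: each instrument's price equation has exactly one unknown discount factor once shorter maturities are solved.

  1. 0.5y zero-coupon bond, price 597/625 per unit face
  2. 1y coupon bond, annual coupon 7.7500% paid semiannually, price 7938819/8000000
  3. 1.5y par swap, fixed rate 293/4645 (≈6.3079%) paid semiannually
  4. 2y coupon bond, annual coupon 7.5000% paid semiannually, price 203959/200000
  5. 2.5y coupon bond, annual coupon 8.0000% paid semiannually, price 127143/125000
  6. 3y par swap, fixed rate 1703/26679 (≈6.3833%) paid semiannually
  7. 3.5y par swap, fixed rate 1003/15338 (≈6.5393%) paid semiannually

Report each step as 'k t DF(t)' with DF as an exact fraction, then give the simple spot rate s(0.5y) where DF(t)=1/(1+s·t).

step 1 [0.5y] zero: DF = P = 597/625 ≈ 0.955200
step 2 [1y] bond c/2=31/800: DF=(7938819/8000000 − 31/800·(0.955200))/(1+31/800) = 9197/10000 ≈ 0.919700
step 3 [1.5y] swap r/2=293/9290: DF=(1 − 293/9290·(0.955200+0.919700))/(1+293/9290) = 9121/10000 ≈ 0.912100
step 4 [2y] bond c/2=3/80: DF=(203959/200000 − 3/80·(0.955200+0.919700+0.912100))/(1+3/80) = 4411/5000 ≈ 0.882200
step 5 [2.5y] bond c/2=1/25: DF=(127143/125000 − 1/25·(0.955200+0.919700+0.912100+0.882200))/(1+1/25) = 8369/10000 ≈ 0.836900
step 6 [3y] swap r/2=1703/53358: DF=(1 − 1703/53358·(0.955200+0.919700+0.912100+0.882200+0.836900))/(1+1703/53358) = 8297/10000 ≈ 0.829700
step 7 [3.5y] swap r/2=1003/30676: DF=(1 − 1003/30676·(0.955200+0.919700+0.912100+0.882200+0.836900+0.829700))/(1+1003/30676) = 3997/5000 ≈ 0.799400

1 1/2 597/625
2 1 9197/10000
3 3/2 9121/10000
4 2 4411/5000
5 5/2 8369/10000
6 3 8297/10000
7 7/2 3997/5000
s(0.5y) = (1/(597/625) − 1)/(1/2) = 56/597 ≈ 9.3802%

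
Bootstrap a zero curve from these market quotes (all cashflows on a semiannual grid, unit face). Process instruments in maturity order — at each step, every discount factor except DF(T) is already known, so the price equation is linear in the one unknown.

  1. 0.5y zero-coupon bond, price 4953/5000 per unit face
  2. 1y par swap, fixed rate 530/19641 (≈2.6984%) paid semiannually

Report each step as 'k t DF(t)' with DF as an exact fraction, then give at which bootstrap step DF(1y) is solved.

step 1 [0.5y] zero: DF = P = 4953/5000 ≈ 0.990600
step 2 [1y] swap r/2=265/19641: DF=(1 − 265/19641·(0.990600))/(1+265/19641) = 1947/2000 ≈ 0.973500

1 1/2 4953/5000
2 1 1947/2000
DF(1y) is solved at step 2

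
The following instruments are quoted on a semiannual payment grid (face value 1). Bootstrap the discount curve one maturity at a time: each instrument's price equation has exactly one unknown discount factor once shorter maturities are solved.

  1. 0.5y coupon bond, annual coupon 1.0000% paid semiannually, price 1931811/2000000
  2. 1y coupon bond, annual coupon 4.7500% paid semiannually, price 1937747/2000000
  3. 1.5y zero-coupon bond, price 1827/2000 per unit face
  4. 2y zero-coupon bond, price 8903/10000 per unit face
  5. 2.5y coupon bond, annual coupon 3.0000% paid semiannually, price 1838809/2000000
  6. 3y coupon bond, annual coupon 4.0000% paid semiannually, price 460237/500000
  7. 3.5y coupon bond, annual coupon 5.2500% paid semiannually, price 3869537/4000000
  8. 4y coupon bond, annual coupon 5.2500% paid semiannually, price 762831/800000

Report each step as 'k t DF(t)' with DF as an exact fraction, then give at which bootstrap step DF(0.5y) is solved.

1 1/2 9611/10000
2 1 9241/10000
3 3/2 1827/2000
4 2 8903/10000
5 5/2 8513/10000
6 3 4067/5000
7 7/2 8057/10000
8 4 1929/2500
DF(0.5y) is solved at step 1

step 1 [0.5y] bond c/2=1/200: DF=(1931811/2000000 − 1/200·(0))/(1+1/200) = 9611/10000 ≈ 0.961100
step 2 [1y] bond c/2=19/800: DF=(1937747/2000000 − 19/800·(0.961100))/(1+19/800) = 9241/10000 ≈ 0.924100
step 3 [1.5y] zero: DF = P = 1827/2000 ≈ 0.913500
step 4 [2y] zero: DF = P = 8903/10000 ≈ 0.890300
step 5 [2.5y] bond c/2=3/200: DF=(1838809/2000000 − 3/200·(0.961100+0.924100+0.913500+0.890300))/(1+3/200) = 8513/10000 ≈ 0.851300
step 6 [3y] bond c/2=1/50: DF=(460237/500000 − 1/50·(0.961100+0.924100+0.913500+0.890300+0.851300))/(1+1/50) = 4067/5000 ≈ 0.813400
step 7 [3.5y] bond c/2=21/800: DF=(3869537/4000000 − 21/800·(0.961100+0.924100+0.913500+0.890300+0.851300+0.813400))/(1+21/800) = 8057/10000 ≈ 0.805700
step 8 [4y] bond c/2=21/800: DF=(762831/800000 − 21/800·(0.961100+0.924100+0.913500+0.890300+0.851300+0.813400+0.805700))/(1+21/800) = 1929/2500 ≈ 0.771600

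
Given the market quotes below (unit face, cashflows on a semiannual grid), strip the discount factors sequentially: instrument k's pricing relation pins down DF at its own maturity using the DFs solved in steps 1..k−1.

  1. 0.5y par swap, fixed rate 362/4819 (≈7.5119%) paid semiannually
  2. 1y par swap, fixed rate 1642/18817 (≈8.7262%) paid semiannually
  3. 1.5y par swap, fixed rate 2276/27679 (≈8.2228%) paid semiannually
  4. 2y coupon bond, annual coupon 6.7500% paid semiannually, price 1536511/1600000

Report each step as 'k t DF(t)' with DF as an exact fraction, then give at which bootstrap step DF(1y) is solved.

1 1/2 4819/5000
2 1 9179/10000
3 3/2 4431/5000
4 2 4193/5000
DF(1y) is solved at step 2

step 1 [0.5y] swap r/2=181/4819: DF=(1 − 181/4819·(0))/(1+181/4819) = 4819/5000 ≈ 0.963800
step 2 [1y] swap r/2=821/18817: DF=(1 − 821/18817·(0.963800))/(1+821/18817) = 9179/10000 ≈ 0.917900
step 3 [1.5y] swap r/2=1138/27679: DF=(1 − 1138/27679·(0.963800+0.917900))/(1+1138/27679) = 4431/5000 ≈ 0.886200
step 4 [2y] bond c/2=27/800: DF=(1536511/1600000 − 27/800·(0.963800+0.917900+0.886200))/(1+27/800) = 4193/5000 ≈ 0.838600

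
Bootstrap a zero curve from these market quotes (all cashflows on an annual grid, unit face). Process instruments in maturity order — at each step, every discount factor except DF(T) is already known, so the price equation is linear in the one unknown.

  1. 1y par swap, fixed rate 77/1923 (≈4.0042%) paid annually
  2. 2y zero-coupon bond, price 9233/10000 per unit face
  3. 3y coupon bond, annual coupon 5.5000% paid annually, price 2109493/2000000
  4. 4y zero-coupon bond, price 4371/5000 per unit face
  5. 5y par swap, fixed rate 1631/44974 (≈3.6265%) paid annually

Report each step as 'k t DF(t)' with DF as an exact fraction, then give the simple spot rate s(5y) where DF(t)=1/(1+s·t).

step 1 [1y] swap r/1=77/1923: DF=(1 − 77/1923·(0))/(1+77/1923) = 1923/2000 ≈ 0.961500
step 2 [2y] zero: DF = P = 9233/10000 ≈ 0.923300
step 3 [3y] bond c/1=11/200: DF=(2109493/2000000 − 11/200·(0.961500+0.923300))/(1+11/200) = 1803/2000 ≈ 0.901500
step 4 [4y] zero: DF = P = 4371/5000 ≈ 0.874200
step 5 [5y] swap r/1=1631/44974: DF=(1 − 1631/44974·(0.961500+0.923300+0.901500+0.874200))/(1+1631/44974) = 8369/10000 ≈ 0.836900

1 1 1923/2000
2 2 9233/10000
3 3 1803/2000
4 4 4371/5000
5 5 8369/10000
s(5y) = (1/(8369/10000) − 1)/(5) = 1631/41845 ≈ 3.8977%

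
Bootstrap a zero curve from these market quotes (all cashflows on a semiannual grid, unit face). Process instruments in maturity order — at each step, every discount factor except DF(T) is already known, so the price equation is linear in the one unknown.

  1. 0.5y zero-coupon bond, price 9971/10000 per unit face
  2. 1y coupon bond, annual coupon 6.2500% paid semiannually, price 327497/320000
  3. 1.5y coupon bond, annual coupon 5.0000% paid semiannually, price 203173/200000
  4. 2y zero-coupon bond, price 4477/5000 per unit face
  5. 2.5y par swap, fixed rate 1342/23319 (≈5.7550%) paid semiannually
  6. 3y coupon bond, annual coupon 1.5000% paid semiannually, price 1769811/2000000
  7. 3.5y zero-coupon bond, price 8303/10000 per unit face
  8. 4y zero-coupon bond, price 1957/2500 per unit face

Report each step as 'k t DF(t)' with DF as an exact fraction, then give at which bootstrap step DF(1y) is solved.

1 1/2 9971/10000
2 1 4811/5000
3 3/2 9433/10000
4 2 4477/5000
5 5/2 4329/5000
6 3 2109/2500
7 7/2 8303/10000
8 4 1957/2500
DF(1y) is solved at step 2

step 1 [0.5y] zero: DF = P = 9971/10000 ≈ 0.997100
step 2 [1y] bond c/2=1/32: DF=(327497/320000 − 1/32·(0.997100))/(1+1/32) = 4811/5000 ≈ 0.962200
step 3 [1.5y] bond c/2=1/40: DF=(203173/200000 − 1/40·(0.997100+0.962200))/(1+1/40) = 9433/10000 ≈ 0.943300
step 4 [2y] zero: DF = P = 4477/5000 ≈ 0.895400
step 5 [2.5y] swap r/2=671/23319: DF=(1 − 671/23319·(0.997100+0.962200+0.943300+0.895400))/(1+671/23319) = 4329/5000 ≈ 0.865800
step 6 [3y] bond c/2=3/400: DF=(1769811/2000000 − 3/400·(0.997100+0.962200+0.943300+0.895400+0.865800))/(1+3/400) = 2109/2500 ≈ 0.843600
step 7 [3.5y] zero: DF = P = 8303/10000 ≈ 0.830300
step 8 [4y] zero: DF = P = 1957/2500 ≈ 0.782800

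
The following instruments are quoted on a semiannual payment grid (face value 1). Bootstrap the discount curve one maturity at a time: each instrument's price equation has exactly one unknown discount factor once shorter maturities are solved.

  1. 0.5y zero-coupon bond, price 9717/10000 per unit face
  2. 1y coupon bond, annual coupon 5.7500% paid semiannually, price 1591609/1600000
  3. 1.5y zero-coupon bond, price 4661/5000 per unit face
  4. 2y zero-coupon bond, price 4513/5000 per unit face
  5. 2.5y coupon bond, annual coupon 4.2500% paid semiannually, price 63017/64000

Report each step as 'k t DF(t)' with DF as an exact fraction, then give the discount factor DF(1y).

1 1/2 9717/10000
2 1 4699/5000
3 3/2 4661/5000
4 2 4513/5000
5 5/2 4431/5000
DF(1y) = 4699/5000 ≈ 0.939800

step 1 [0.5y] zero: DF = P = 9717/10000 ≈ 0.971700
step 2 [1y] bond c/2=23/800: DF=(1591609/1600000 − 23/800·(0.971700))/(1+23/800) = 4699/5000 ≈ 0.939800
step 3 [1.5y] zero: DF = P = 4661/5000 ≈ 0.932200
step 4 [2y] zero: DF = P = 4513/5000 ≈ 0.902600
step 5 [2.5y] bond c/2=17/800: DF=(63017/64000 − 17/800·(0.971700+0.939800+0.932200+0.902600))/(1+17/800) = 4431/5000 ≈ 0.886200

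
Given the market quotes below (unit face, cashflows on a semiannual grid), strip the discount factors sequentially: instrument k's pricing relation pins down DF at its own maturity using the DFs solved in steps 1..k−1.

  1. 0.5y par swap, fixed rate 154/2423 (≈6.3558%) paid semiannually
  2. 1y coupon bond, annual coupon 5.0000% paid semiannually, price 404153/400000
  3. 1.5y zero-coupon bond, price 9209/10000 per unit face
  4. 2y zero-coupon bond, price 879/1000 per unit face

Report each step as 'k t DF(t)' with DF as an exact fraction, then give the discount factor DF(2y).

1 1/2 2423/2500
2 1 9621/10000
3 3/2 9209/10000
4 2 879/1000
DF(2y) = 879/1000 ≈ 0.879000

step 1 [0.5y] swap r/2=77/2423: DF=(1 − 77/2423·(0))/(1+77/2423) = 2423/2500 ≈ 0.969200
step 2 [1y] bond c/2=1/40: DF=(404153/400000 − 1/40·(0.969200))/(1+1/40) = 9621/10000 ≈ 0.962100
step 3 [1.5y] zero: DF = P = 9209/10000 ≈ 0.920900
step 4 [2y] zero: DF = P = 879/1000 ≈ 0.879000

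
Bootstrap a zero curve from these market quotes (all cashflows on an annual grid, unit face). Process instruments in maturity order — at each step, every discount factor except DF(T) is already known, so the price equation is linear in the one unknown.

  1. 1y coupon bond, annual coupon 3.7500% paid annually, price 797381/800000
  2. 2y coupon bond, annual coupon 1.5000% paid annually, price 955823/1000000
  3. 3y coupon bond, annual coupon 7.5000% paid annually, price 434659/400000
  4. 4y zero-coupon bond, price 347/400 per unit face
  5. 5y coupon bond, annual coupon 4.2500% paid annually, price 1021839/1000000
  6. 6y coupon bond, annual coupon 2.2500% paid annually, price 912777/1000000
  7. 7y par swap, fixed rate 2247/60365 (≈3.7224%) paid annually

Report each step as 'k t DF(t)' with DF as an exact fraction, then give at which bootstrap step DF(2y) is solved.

step 1 [1y] bond c/1=3/80: DF=(797381/800000 − 3/80·(0))/(1+3/80) = 9607/10000 ≈ 0.960700
step 2 [2y] bond c/1=3/200: DF=(955823/1000000 − 3/200·(0.960700))/(1+3/200) = 371/400 ≈ 0.927500
step 3 [3y] bond c/1=3/40: DF=(434659/400000 − 3/40·(0.960700+0.927500))/(1+3/40) = 8791/10000 ≈ 0.879100
step 4 [4y] zero: DF = P = 347/400 ≈ 0.867500
step 5 [5y] bond c/1=17/400: DF=(1021839/1000000 − 17/400·(0.960700+0.927500+0.879100+0.867500))/(1+17/400) = 104/125 ≈ 0.832000
step 6 [6y] bond c/1=9/400: DF=(912777/1000000 − 9/400·(0.960700+0.927500+0.879100+0.867500+0.832000))/(1+9/400) = 993/1250 ≈ 0.794400
step 7 [7y] swap r/1=2247/60365: DF=(1 − 2247/60365·(0.960700+0.927500+0.879100+0.867500+0.832000+0.794400))/(1+2247/60365) = 7753/10000 ≈ 0.775300

1 1 9607/10000
2 2 371/400
3 3 8791/10000
4 4 347/400
5 5 104/125
6 6 993/1250
7 7 7753/10000
DF(2y) is solved at step 2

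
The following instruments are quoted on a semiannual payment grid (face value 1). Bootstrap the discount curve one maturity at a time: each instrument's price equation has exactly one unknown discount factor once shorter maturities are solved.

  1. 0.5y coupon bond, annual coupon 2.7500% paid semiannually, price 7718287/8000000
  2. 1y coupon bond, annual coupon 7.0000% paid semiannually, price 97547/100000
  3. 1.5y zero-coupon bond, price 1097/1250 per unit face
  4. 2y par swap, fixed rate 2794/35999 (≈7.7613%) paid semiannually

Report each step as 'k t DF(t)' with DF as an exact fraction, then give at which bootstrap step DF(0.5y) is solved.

1 1/2 9517/10000
2 1 9103/10000
3 3/2 1097/1250
4 2 8603/10000
DF(0.5y) is solved at step 1

step 1 [0.5y] bond c/2=11/800: DF=(7718287/8000000 − 11/800·(0))/(1+11/800) = 9517/10000 ≈ 0.951700
step 2 [1y] bond c/2=7/200: DF=(97547/100000 − 7/200·(0.951700))/(1+7/200) = 9103/10000 ≈ 0.910300
step 3 [1.5y] zero: DF = P = 1097/1250 ≈ 0.877600
step 4 [2y] swap r/2=1397/35999: DF=(1 − 1397/35999·(0.951700+0.910300+0.877600))/(1+1397/35999) = 8603/10000 ≈ 0.860300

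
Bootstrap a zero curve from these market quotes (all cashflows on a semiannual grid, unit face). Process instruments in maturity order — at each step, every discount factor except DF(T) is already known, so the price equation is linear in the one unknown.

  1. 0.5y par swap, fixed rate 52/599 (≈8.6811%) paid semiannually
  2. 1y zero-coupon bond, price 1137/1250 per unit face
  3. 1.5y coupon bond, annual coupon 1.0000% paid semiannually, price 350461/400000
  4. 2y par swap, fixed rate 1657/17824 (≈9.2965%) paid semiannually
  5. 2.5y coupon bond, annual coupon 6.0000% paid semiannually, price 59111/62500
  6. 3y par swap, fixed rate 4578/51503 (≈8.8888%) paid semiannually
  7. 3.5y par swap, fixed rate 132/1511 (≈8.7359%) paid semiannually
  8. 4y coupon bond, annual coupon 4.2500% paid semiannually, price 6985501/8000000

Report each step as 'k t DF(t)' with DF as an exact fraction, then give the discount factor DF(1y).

step 1 [0.5y] swap r/2=26/599: DF=(1 − 26/599·(0))/(1+26/599) = 599/625 ≈ 0.958400
step 2 [1y] zero: DF = P = 1137/1250 ≈ 0.909600
step 3 [1.5y] bond c/2=1/200: DF=(350461/400000 − 1/200·(0.958400+0.909600))/(1+1/200) = 69/80 ≈ 0.862500
step 4 [2y] swap r/2=1657/35648: DF=(1 − 1657/35648·(0.958400+0.909600+0.862500))/(1+1657/35648) = 8343/10000 ≈ 0.834300
step 5 [2.5y] bond c/2=3/100: DF=(59111/62500 − 3/100·(0.958400+0.909600+0.862500+0.834300))/(1+3/100) = 509/625 ≈ 0.814400
step 6 [3y] swap r/2=2289/51503: DF=(1 − 2289/51503·(0.958400+0.909600+0.862500+0.834300+0.814400))/(1+2289/51503) = 7711/10000 ≈ 0.771100
step 7 [3.5y] swap r/2=66/1511: DF=(1 − 66/1511·(0.958400+0.909600+0.862500+0.834300+0.814400+0.771100))/(1+66/1511) = 3713/5000 ≈ 0.742600
step 8 [4y] bond c/2=17/800: DF=(6985501/8000000 − 17/800·(0.958400+0.909600+0.862500+0.834300+0.814400+0.771100+0.742600))/(1+17/800) = 1831/2500 ≈ 0.732400

1 1/2 599/625
2 1 1137/1250
3 3/2 69/80
4 2 8343/10000
5 5/2 509/625
6 3 7711/10000
7 7/2 3713/5000
8 4 1831/2500
DF(1y) = 1137/1250 ≈ 0.909600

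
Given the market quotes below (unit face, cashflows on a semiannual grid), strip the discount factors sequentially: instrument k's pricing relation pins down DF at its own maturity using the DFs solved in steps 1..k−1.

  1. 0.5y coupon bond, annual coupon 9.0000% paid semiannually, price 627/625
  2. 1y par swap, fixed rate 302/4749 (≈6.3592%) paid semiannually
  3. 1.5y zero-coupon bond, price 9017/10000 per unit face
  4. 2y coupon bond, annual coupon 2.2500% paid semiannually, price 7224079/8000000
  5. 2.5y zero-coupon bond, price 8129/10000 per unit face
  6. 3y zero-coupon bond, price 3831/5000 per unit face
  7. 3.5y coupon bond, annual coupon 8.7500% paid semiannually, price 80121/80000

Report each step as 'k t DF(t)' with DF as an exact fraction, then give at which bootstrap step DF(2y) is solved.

1 1/2 24/25
2 1 2349/2500
3 3/2 9017/10000
4 2 4309/5000
5 5/2 8129/10000
6 3 3831/5000
7 7/2 3699/5000
DF(2y) is solved at step 4

step 1 [0.5y] bond c/2=9/200: DF=(627/625 − 9/200·(0))/(1+9/200) = 24/25 ≈ 0.960000
step 2 [1y] swap r/2=151/4749: DF=(1 − 151/4749·(0.960000))/(1+151/4749) = 2349/2500 ≈ 0.939600
step 3 [1.5y] zero: DF = P = 9017/10000 ≈ 0.901700
step 4 [2y] bond c/2=9/800: DF=(7224079/8000000 − 9/800·(0.960000+0.939600+0.901700))/(1+9/800) = 4309/5000 ≈ 0.861800
step 5 [2.5y] zero: DF = P = 8129/10000 ≈ 0.812900
step 6 [3y] zero: DF = P = 3831/5000 ≈ 0.766200
step 7 [3.5y] bond c/2=7/160: DF=(80121/80000 − 7/160·(0.960000+0.939600+0.901700+0.861800+0.812900+0.766200))/(1+7/160) = 3699/5000 ≈ 0.739800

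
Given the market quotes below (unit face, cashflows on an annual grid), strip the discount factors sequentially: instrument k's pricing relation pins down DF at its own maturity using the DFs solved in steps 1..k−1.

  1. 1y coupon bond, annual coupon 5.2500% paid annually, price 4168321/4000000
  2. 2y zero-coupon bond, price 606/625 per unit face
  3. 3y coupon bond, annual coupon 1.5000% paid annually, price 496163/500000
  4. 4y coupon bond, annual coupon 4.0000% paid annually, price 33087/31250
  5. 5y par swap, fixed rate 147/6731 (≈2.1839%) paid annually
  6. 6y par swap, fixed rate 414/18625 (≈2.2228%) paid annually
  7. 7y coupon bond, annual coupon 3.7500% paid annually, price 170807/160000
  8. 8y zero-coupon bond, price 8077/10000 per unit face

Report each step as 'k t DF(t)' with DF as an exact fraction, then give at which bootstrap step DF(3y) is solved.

1 1 9901/10000
2 2 606/625
3 3 9487/10000
4 4 4531/5000
5 5 8971/10000
6 6 4379/5000
7 7 827/1000
8 8 8077/10000
DF(3y) is solved at step 3

step 1 [1y] bond c/1=21/400: DF=(4168321/4000000 − 21/400·(0))/(1+21/400) = 9901/10000 ≈ 0.990100
step 2 [2y] zero: DF = P = 606/625 ≈ 0.969600
step 3 [3y] bond c/1=3/200: DF=(496163/500000 − 3/200·(0.990100+0.969600))/(1+3/200) = 9487/10000 ≈ 0.948700
step 4 [4y] bond c/1=1/25: DF=(33087/31250 − 1/25·(0.990100+0.969600+0.948700))/(1+1/25) = 4531/5000 ≈ 0.906200
step 5 [5y] swap r/1=147/6731: DF=(1 − 147/6731·(0.990100+0.969600+0.948700+0.906200))/(1+147/6731) = 8971/10000 ≈ 0.897100
step 6 [6y] swap r/1=414/18625: DF=(1 − 414/18625·(0.990100+0.969600+0.948700+0.906200+0.897100))/(1+414/18625) = 4379/5000 ≈ 0.875800
step 7 [7y] bond c/1=3/80: DF=(170807/160000 − 3/80·(0.990100+0.969600+0.948700+0.906200+0.897100+0.875800))/(1+3/80) = 827/1000 ≈ 0.827000
step 8 [8y] zero: DF = P = 8077/10000 ≈ 0.807700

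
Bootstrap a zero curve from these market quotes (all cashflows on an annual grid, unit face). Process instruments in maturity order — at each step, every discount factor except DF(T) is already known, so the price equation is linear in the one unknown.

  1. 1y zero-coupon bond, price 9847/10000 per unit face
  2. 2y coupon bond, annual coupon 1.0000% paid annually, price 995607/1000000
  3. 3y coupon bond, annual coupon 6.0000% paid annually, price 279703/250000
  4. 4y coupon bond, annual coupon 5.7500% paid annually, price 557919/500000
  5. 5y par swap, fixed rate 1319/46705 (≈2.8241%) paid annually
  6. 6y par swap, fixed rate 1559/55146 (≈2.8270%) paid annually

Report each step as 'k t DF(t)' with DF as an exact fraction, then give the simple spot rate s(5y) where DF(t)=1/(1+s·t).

step 1 [1y] zero: DF = P = 9847/10000 ≈ 0.984700
step 2 [2y] bond c/1=1/100: DF=(995607/1000000 − 1/100·(0.984700))/(1+1/100) = 122/125 ≈ 0.976000
step 3 [3y] bond c/1=3/50: DF=(279703/250000 − 3/50·(0.984700+0.976000))/(1+3/50) = 1889/2000 ≈ 0.944500
step 4 [4y] bond c/1=23/400: DF=(557919/500000 − 23/400·(0.984700+0.976000+0.944500))/(1+23/400) = 2243/2500 ≈ 0.897200
step 5 [5y] swap r/1=1319/46705: DF=(1 − 1319/46705·(0.984700+0.976000+0.944500+0.897200))/(1+1319/46705) = 8681/10000 ≈ 0.868100
step 6 [6y] swap r/1=1559/55146: DF=(1 − 1559/55146·(0.984700+0.976000+0.944500+0.897200+0.868100))/(1+1559/55146) = 8441/10000 ≈ 0.844100

1 1 9847/10000
2 2 122/125
3 3 1889/2000
4 4 2243/2500
5 5 8681/10000
6 6 8441/10000
s(5y) = (1/(8681/10000) − 1)/(5) = 1319/43405 ≈ 3.0388%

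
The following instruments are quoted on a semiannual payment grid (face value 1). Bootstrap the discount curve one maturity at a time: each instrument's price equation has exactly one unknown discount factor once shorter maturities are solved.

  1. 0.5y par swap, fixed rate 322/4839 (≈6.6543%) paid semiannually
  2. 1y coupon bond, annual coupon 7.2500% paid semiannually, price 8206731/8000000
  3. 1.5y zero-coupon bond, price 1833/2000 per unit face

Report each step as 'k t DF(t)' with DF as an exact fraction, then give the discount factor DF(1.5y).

step 1 [0.5y] swap r/2=161/4839: DF=(1 − 161/4839·(0))/(1+161/4839) = 4839/5000 ≈ 0.967800
step 2 [1y] bond c/2=29/800: DF=(8206731/8000000 − 29/800·(0.967800))/(1+29/800) = 9561/10000 ≈ 0.956100
step 3 [1.5y] zero: DF = P = 1833/2000 ≈ 0.916500

1 1/2 4839/5000
2 1 9561/10000
3 3/2 1833/2000
DF(1.5y) = 1833/2000 ≈ 0.916500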